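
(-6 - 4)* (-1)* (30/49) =300/49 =6.12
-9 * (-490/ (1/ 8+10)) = 3920/ 9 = 435.56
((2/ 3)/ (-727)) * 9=-6/ 727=-0.01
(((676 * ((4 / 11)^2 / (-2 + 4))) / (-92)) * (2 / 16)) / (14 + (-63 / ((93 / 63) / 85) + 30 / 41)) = 214799 / 12779343973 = 0.00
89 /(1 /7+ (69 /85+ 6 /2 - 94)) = -52955 /53577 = -0.99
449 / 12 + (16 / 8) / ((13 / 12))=6125 / 156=39.26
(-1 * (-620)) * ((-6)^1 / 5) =-744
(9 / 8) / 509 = 9 / 4072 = 0.00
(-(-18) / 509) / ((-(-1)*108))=1 / 3054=0.00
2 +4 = 6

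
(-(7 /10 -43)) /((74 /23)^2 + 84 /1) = 223767 /499120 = 0.45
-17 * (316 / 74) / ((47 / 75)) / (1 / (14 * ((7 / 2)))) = -5676.28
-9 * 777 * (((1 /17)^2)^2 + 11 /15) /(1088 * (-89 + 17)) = 118977607 /1817416960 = 0.07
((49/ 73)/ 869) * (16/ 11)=784/ 697807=0.00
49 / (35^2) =1 / 25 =0.04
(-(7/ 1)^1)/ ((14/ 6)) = -3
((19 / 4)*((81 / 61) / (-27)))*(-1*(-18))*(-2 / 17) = 0.49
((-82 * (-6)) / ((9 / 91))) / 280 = 533 / 30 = 17.77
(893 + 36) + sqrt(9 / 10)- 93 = 3*sqrt(10) / 10 + 836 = 836.95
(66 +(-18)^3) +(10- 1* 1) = -5757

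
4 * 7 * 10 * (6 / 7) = 240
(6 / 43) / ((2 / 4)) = 12 / 43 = 0.28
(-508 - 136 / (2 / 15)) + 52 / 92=-1527.43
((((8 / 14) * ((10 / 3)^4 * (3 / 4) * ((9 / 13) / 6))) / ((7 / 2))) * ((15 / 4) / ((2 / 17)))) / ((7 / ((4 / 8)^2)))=53125 / 26754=1.99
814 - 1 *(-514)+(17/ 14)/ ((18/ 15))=111637/ 84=1329.01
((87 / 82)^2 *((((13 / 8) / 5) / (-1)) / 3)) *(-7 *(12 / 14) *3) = 295191 / 134480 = 2.20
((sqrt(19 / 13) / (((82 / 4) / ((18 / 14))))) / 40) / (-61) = -9*sqrt(247) / 4551820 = -0.00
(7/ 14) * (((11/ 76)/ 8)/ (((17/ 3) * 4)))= 33/ 82688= 0.00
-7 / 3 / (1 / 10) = -70 / 3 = -23.33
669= 669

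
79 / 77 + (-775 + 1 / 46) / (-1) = 2748607 / 3542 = 776.00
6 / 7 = 0.86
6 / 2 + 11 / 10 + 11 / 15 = 29 / 6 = 4.83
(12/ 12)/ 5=0.20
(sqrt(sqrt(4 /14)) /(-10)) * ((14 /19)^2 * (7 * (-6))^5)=1829677248 * 2^(1 /4) * 7^(3 /4) /1805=5187741.30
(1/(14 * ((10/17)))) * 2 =17/70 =0.24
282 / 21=94 / 7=13.43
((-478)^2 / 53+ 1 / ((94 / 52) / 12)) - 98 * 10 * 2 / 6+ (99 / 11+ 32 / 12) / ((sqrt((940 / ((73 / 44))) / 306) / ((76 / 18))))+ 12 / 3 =133 * sqrt(6415970) / 9306+ 29854564 / 7473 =4031.19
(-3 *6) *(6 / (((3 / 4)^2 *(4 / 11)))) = -528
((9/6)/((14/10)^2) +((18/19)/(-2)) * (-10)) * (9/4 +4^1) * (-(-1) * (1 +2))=768375/7448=103.17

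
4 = 4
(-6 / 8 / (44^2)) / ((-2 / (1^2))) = 3 / 15488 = 0.00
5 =5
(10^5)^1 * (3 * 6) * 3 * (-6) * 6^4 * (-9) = 377913600000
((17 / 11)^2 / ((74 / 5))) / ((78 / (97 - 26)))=102595 / 698412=0.15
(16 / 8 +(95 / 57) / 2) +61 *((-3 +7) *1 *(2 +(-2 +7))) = 10265 / 6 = 1710.83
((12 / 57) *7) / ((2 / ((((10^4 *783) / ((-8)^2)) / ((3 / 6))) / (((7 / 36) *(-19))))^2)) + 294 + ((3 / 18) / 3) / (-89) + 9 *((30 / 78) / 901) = 2911985842635479314673 / 900926782938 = 3232211426.93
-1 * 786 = -786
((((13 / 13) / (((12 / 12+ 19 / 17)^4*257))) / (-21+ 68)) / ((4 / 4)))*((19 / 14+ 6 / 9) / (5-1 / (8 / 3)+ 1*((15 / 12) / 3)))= 7099285 / 4296001292352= 0.00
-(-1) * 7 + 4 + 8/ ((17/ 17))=19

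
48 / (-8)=-6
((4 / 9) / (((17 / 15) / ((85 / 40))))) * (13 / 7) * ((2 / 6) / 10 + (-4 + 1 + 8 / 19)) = -18863 / 4788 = -3.94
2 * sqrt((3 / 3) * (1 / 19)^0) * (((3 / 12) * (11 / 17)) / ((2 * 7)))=11 / 476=0.02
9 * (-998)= -8982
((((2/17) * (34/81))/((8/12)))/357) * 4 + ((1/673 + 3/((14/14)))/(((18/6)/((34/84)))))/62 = 211487/28728351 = 0.01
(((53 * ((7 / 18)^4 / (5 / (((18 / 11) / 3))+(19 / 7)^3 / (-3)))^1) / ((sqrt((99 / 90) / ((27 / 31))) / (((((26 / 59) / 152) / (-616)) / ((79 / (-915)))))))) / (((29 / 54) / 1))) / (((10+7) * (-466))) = -24723349105 * sqrt(10230) / 452500695794034632448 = -0.00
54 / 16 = 3.38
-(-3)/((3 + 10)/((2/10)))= 3/65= 0.05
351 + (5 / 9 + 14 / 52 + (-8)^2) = 415.82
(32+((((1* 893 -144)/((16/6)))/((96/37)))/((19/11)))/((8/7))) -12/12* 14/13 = 43383337/505856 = 85.76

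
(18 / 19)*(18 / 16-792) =-2997 / 4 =-749.25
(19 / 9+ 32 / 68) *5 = 1975 / 153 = 12.91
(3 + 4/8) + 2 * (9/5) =71/10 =7.10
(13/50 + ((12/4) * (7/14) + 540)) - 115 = 10669/25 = 426.76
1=1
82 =82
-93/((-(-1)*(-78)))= 31/26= 1.19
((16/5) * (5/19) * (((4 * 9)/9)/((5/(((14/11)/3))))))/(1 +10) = 896/34485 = 0.03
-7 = -7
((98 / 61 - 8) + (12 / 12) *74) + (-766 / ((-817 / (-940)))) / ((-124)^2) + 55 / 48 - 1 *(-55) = 284360269219 / 2298881136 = 123.70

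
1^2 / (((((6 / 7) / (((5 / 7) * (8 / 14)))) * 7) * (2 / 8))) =0.27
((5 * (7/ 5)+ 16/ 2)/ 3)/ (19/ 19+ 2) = 1.67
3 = 3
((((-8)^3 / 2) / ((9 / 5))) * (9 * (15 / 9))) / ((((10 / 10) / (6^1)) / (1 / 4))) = -3200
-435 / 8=-54.38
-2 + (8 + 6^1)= 12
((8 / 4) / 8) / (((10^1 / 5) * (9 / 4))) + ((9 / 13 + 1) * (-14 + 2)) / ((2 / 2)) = -4739 / 234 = -20.25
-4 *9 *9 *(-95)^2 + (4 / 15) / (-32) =-350892001 / 120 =-2924100.01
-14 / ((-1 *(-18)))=-7 / 9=-0.78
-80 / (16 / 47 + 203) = -3760 / 9557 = -0.39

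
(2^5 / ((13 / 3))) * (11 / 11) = 96 / 13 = 7.38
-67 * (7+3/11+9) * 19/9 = -227867/99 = -2301.69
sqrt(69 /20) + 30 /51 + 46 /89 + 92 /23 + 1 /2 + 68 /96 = sqrt(345) /10 + 229253 /36312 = 8.17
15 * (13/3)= 65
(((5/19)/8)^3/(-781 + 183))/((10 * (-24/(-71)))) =-1775/100802936832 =-0.00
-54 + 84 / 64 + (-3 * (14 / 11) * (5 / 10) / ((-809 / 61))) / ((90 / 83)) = -112244327 / 2135760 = -52.55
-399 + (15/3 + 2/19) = -7484/19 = -393.89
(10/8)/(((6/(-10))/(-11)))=275/12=22.92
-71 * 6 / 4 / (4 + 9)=-213 / 26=-8.19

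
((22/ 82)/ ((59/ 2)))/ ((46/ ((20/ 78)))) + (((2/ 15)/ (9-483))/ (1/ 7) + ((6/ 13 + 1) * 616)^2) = 27093925647134539/ 33426431415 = 810553.94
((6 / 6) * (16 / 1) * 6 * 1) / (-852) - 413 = -29331 / 71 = -413.11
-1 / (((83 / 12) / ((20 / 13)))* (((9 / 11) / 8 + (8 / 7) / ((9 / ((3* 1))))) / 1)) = -443520 / 963547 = -0.46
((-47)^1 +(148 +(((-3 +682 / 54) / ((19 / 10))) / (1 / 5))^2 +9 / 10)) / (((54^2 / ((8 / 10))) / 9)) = 1958169211 / 1065834450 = 1.84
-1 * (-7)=7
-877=-877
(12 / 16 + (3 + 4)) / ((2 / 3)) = 93 / 8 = 11.62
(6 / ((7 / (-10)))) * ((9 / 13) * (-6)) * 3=9720 / 91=106.81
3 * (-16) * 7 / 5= -336 / 5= -67.20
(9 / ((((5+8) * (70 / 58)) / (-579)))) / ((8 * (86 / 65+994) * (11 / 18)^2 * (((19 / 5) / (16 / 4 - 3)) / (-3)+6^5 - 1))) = -183609585 / 12779437368544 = -0.00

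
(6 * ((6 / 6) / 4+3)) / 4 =39 / 8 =4.88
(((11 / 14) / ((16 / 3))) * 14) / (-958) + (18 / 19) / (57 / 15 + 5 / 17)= 1936137 / 8445728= 0.23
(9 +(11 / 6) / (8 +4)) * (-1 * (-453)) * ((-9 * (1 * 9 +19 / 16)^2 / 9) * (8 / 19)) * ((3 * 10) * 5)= -66096365525 / 2432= -27177781.88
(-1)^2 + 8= 9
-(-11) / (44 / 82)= 41 / 2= 20.50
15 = 15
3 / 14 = 0.21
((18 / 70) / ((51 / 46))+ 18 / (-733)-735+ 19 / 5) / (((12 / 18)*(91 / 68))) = -1912868808 / 2334605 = -819.35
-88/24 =-11/3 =-3.67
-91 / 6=-15.17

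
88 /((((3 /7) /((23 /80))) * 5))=1771 /150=11.81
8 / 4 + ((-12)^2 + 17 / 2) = 309 / 2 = 154.50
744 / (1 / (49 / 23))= 1585.04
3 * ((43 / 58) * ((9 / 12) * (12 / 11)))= 1161 / 638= 1.82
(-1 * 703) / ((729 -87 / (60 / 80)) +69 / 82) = -57646 / 50335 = -1.15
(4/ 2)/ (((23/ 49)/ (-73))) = -7154/ 23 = -311.04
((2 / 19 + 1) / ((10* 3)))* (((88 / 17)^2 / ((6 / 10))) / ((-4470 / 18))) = -27104 / 4090795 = -0.01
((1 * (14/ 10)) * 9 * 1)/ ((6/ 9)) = 189/ 10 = 18.90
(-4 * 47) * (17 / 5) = -3196 / 5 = -639.20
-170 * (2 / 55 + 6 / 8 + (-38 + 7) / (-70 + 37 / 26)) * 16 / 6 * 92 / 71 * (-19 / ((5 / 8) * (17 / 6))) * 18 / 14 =10035.34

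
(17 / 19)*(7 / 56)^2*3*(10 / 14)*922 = 117555 / 4256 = 27.62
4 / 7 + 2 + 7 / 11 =247 / 77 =3.21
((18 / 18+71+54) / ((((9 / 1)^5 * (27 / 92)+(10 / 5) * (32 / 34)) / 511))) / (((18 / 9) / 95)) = 956647188 / 5421287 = 176.46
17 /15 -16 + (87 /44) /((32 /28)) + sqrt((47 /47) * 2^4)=-48241 /5280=-9.14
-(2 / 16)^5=-1 / 32768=-0.00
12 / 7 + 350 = 2462 / 7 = 351.71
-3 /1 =-3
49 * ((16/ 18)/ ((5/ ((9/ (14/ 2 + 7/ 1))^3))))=2.31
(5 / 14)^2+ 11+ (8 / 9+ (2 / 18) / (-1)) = 21001 / 1764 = 11.91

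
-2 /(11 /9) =-18 /11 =-1.64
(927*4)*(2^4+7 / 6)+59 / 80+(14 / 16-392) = 5061089 / 80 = 63263.61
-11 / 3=-3.67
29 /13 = 2.23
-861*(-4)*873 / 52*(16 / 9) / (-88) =-1168.07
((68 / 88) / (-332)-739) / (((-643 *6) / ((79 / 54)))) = 426416167 / 1521656928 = 0.28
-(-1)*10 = 10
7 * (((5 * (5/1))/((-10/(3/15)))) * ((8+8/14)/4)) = -15/2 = -7.50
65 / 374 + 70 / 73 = 30925 / 27302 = 1.13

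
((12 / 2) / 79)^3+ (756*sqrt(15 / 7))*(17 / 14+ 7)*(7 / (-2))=216 / 493039-3105*sqrt(105)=-31816.78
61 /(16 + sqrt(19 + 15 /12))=122 /41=2.98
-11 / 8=-1.38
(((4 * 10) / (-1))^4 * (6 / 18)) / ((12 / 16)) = 10240000 / 9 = 1137777.78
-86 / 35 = -2.46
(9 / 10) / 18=1 / 20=0.05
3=3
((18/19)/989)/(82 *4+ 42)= 9/3476335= 0.00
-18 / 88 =-9 / 44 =-0.20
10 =10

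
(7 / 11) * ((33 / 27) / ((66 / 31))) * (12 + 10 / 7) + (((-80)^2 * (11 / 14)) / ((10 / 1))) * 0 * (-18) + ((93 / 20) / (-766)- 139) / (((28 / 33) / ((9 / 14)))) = -179097578677 / 1783615680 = -100.41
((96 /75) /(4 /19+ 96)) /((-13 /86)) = -13072 /148525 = -0.09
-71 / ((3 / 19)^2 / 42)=-358834 / 3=-119611.33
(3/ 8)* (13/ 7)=39/ 56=0.70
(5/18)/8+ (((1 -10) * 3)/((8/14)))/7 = -6.72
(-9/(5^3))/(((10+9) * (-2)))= 9/4750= 0.00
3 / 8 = 0.38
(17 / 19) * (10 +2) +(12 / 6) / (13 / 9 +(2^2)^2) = 32370 / 2983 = 10.85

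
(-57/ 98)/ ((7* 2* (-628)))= 57/ 861616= 0.00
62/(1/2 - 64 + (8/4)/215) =-26660/27301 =-0.98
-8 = -8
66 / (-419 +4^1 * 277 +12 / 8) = 132 / 1381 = 0.10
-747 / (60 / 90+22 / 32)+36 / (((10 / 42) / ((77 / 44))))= -18657 / 65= -287.03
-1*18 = -18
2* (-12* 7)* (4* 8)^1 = -5376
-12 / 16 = -3 / 4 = -0.75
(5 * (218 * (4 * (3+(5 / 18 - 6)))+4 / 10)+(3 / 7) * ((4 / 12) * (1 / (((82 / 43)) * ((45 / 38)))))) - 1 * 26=-153595843 / 12915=-11892.83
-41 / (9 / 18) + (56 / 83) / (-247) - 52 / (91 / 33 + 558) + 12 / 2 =-28868412376 / 379371005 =-76.10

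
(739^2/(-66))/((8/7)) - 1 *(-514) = -3551455/528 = -6726.24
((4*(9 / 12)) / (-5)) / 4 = -3 / 20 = -0.15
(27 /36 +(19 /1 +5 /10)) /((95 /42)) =1701 /190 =8.95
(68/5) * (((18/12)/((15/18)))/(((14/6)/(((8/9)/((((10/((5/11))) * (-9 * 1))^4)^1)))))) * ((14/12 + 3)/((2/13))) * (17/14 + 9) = 2873/1711607436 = 0.00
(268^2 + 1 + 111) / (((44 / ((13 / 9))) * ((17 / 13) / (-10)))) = -30392960 / 1683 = -18058.80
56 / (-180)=-14 / 45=-0.31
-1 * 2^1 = -2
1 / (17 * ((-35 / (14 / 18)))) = -1 / 765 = -0.00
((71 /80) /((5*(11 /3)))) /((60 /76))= 1349 /22000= 0.06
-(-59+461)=-402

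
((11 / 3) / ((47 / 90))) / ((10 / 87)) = 2871 / 47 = 61.09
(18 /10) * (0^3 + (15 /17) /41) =27 /697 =0.04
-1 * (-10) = 10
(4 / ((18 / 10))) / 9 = 20 / 81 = 0.25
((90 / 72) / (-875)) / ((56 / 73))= -73 / 39200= -0.00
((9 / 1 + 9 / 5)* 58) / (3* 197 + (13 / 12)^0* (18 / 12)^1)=2088 / 1975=1.06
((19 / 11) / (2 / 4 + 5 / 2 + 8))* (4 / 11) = 76 / 1331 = 0.06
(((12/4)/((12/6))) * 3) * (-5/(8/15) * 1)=-675/16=-42.19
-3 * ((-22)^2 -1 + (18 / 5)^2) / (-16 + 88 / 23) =855531 / 7000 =122.22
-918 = -918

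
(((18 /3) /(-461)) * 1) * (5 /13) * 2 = -0.01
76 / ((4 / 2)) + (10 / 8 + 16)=221 / 4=55.25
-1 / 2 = -0.50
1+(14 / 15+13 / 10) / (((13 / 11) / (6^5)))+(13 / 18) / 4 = 68776469 / 4680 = 14695.83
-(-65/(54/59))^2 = -14707225/2916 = -5043.63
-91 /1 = -91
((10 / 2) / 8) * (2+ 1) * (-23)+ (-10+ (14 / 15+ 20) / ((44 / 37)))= -46889 / 1320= -35.52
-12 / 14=-0.86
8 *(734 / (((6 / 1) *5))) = 2936 / 15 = 195.73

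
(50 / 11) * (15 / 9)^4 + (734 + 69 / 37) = 25415507 / 32967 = 770.94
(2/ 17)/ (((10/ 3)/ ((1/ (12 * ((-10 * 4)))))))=-0.00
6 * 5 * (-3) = -90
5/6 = 0.83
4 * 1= 4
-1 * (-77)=77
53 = 53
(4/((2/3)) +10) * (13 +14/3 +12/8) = 920/3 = 306.67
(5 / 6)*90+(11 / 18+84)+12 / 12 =2891 / 18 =160.61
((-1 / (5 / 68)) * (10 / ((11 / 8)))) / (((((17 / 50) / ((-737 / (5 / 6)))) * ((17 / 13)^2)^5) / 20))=709364655658214400 / 2015993900449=351868.45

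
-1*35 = -35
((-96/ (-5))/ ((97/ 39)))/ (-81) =-416/ 4365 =-0.10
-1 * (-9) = 9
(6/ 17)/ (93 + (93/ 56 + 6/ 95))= 10640/ 2855609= 0.00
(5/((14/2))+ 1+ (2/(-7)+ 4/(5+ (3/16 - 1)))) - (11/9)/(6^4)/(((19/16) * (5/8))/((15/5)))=25767758/10826865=2.38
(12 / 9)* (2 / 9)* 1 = 8 / 27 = 0.30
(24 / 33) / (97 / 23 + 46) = 184 / 12705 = 0.01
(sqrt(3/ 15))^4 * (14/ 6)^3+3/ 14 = 6827/ 9450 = 0.72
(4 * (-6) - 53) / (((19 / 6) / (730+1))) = -337722 / 19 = -17774.84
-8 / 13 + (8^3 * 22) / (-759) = -13864 / 897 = -15.46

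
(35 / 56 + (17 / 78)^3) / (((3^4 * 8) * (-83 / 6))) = -75377 / 1063471032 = -0.00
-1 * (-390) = 390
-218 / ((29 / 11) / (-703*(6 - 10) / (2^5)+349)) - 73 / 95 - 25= -398381943 / 11020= -36150.81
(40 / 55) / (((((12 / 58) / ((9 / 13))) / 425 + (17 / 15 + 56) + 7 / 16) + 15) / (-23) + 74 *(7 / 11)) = 36284800 / 2192018623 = 0.02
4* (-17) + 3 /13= -881 /13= -67.77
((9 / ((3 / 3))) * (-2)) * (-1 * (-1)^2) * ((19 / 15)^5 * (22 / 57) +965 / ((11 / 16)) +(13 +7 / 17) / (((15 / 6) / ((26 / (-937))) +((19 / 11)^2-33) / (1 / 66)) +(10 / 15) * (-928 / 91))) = 29877815704971626444 / 1181502116128125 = 25287.99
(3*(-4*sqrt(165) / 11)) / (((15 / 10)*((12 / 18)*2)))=-6*sqrt(165) / 11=-7.01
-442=-442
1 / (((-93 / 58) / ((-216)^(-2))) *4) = -29 / 8678016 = -0.00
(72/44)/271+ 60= 178878/2981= 60.01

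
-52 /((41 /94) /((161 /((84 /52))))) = -11882.21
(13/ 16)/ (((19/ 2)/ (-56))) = -91/ 19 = -4.79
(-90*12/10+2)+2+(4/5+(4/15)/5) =-7736/75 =-103.15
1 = 1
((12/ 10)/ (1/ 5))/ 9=2/ 3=0.67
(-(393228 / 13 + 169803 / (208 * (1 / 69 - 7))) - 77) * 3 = -9085732923 / 100256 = -90625.33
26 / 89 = 0.29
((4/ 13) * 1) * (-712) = -2848/ 13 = -219.08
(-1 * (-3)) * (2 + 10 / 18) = 23 / 3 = 7.67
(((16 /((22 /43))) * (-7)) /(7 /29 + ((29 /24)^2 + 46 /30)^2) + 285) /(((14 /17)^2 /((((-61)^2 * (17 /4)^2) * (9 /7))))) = 1046380259567870497755 /31439489474624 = 33282355.31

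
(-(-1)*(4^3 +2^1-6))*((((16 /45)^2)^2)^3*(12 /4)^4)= 1125899906842624 /56751048193359375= 0.02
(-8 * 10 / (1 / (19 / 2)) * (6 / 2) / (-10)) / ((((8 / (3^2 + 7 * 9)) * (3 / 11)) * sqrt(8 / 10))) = 3762 * sqrt(5) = 8412.09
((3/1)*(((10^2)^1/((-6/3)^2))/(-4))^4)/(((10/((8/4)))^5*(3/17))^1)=2125/256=8.30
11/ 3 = 3.67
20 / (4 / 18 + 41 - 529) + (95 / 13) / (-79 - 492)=-175319 / 3258697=-0.05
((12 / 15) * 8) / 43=32 / 215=0.15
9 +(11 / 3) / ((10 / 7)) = 347 / 30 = 11.57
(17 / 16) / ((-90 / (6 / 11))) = -17 / 2640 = -0.01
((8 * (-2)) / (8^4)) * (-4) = 1 / 64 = 0.02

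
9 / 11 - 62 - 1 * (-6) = -607 / 11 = -55.18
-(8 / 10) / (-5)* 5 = 4 / 5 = 0.80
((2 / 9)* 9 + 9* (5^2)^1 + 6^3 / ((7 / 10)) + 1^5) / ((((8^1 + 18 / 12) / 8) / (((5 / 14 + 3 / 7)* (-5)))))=-1652640 / 931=-1775.12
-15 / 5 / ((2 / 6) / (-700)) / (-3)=-2100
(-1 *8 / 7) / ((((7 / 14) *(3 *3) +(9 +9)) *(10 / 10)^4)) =-16 / 315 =-0.05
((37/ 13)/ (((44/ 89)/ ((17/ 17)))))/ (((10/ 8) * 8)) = 0.58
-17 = -17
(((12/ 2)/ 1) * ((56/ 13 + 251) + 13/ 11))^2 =48429924624/ 20449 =2368327.28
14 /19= 0.74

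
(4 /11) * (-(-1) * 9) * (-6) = -216 /11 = -19.64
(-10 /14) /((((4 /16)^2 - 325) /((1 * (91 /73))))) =1040 /379527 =0.00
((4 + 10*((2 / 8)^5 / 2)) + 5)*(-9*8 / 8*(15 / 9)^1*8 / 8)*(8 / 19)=-138315 / 2432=-56.87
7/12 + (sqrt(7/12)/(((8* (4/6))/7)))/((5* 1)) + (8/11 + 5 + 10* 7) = 76.51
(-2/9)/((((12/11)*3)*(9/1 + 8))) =-11/2754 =-0.00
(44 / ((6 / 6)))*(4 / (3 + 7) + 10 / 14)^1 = 49.03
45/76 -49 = -3679/76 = -48.41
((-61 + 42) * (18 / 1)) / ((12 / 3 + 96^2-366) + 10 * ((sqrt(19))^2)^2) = -9 / 328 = -0.03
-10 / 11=-0.91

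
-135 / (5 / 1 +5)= -27 / 2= -13.50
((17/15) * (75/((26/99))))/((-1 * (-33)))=255/26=9.81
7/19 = 0.37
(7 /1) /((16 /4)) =7 /4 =1.75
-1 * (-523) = 523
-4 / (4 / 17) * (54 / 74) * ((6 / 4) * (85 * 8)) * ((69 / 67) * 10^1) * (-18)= 5814795600 / 2479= 2345621.46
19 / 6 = 3.17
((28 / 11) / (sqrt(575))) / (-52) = -7 * sqrt(23) / 16445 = -0.00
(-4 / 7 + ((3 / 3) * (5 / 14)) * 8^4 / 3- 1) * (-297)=-1010493 / 7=-144356.14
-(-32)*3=96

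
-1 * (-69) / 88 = 69 / 88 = 0.78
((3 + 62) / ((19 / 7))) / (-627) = -455 / 11913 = -0.04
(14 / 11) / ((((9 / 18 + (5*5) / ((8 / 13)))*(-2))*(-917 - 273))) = 0.00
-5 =-5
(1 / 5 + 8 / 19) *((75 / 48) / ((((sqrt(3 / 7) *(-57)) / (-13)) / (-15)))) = -19175 *sqrt(21) / 17328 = -5.07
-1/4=-0.25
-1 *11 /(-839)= 11 /839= 0.01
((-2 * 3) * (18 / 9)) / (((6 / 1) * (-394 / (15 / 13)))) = 15 / 2561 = 0.01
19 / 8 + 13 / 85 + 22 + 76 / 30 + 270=297.06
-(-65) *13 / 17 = 49.71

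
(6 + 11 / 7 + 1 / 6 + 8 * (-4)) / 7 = -1019 / 294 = -3.47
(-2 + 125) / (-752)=-123 / 752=-0.16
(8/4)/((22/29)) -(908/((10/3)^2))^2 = -45894214/6875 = -6675.52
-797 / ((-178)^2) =-797 / 31684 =-0.03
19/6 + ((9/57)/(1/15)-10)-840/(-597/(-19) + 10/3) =-923807/32262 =-28.63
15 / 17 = 0.88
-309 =-309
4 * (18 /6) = 12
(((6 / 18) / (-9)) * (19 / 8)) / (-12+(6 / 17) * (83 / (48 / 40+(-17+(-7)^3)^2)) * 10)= 34884323 / 4758059664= 0.01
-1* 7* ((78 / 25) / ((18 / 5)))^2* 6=-2366 / 75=-31.55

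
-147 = -147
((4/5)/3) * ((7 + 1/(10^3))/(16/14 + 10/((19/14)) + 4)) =931133/6240000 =0.15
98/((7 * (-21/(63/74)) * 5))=-21/185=-0.11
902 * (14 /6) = 6314 /3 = 2104.67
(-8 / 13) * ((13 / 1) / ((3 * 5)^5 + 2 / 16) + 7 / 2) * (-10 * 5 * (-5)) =-42525215000 / 78975013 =-538.46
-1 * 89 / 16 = -89 / 16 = -5.56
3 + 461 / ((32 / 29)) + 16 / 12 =40523 / 96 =422.11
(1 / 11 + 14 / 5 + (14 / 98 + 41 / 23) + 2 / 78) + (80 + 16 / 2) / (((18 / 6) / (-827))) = -8375937074 / 345345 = -24253.82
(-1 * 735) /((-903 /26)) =910 /43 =21.16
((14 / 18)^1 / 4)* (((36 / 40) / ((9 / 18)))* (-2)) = -7 / 10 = -0.70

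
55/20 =11/4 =2.75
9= 9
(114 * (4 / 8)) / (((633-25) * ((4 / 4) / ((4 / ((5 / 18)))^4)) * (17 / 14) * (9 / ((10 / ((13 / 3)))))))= 23514624 / 27625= 851.21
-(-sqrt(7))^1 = sqrt(7) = 2.65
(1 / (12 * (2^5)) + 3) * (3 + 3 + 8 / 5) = 21907 / 960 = 22.82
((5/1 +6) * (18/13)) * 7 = 1386/13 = 106.62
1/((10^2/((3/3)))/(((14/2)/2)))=0.04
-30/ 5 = -6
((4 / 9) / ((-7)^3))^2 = 16 / 9529569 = 0.00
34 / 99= 0.34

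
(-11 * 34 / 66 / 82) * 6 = -17 / 41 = -0.41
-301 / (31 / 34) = -10234 / 31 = -330.13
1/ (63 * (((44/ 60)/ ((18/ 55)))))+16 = 13558/ 847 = 16.01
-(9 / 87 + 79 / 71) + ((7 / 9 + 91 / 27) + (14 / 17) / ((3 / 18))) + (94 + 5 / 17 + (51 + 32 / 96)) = 145070549 / 945081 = 153.50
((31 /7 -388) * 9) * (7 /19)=-24165 /19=-1271.84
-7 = -7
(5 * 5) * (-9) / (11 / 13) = -2925 / 11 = -265.91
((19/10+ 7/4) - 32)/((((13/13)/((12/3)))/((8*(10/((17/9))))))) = -81648/17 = -4802.82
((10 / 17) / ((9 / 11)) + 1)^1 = 263 / 153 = 1.72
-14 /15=-0.93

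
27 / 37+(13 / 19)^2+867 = 11596519 / 13357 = 868.20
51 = 51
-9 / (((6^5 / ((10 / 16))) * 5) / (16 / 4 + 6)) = -5 / 3456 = -0.00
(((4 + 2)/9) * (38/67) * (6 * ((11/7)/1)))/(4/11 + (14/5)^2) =57475/132258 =0.43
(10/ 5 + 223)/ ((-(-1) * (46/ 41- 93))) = -2.45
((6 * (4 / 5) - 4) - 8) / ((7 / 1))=-36 / 35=-1.03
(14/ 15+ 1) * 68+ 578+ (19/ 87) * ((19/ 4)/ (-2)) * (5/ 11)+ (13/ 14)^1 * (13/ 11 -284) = 119674693/ 267960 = 446.61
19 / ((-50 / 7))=-133 / 50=-2.66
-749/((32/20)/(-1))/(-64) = -3745/512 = -7.31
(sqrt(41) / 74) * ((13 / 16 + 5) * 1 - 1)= 77 * sqrt(41) / 1184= 0.42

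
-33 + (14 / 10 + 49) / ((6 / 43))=1641 / 5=328.20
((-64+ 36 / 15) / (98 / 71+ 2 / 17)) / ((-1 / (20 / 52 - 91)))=-54741071 / 14690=-3726.42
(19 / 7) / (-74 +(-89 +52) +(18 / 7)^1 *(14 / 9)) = -19 / 749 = -0.03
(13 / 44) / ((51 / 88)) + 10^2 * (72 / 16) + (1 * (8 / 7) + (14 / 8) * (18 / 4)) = 1312411 / 2856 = 459.53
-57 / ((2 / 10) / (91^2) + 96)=-2360085 / 3974881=-0.59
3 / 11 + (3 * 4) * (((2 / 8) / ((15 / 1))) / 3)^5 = 47239200011 / 173210400000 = 0.27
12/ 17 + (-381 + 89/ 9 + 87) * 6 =-86902/ 51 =-1703.96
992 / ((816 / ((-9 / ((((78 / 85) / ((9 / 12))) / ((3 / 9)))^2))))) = -0.81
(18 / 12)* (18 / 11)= 27 / 11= 2.45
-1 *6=-6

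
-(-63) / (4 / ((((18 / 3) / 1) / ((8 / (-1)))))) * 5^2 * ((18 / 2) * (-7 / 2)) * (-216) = -8037225 / 4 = -2009306.25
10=10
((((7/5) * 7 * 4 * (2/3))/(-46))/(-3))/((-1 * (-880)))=49/227700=0.00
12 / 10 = 6 / 5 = 1.20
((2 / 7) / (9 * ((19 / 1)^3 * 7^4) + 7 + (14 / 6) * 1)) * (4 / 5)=24 / 15562694735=0.00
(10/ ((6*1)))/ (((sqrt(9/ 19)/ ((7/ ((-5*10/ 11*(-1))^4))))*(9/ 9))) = 0.04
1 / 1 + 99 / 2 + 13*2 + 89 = 331 / 2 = 165.50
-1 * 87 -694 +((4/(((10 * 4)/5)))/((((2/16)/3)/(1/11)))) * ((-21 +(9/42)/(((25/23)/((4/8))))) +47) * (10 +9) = -462092/1925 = -240.05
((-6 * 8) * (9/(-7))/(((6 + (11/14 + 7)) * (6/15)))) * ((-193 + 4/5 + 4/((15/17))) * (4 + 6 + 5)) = -6080400/193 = -31504.66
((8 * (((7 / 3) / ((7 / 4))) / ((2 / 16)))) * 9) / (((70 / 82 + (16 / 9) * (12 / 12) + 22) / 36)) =10202112 / 9089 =1122.47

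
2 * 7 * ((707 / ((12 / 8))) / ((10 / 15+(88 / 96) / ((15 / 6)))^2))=5938800 / 961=6179.81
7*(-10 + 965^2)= 6518505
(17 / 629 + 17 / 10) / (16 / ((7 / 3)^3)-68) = -219177 / 8470040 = -0.03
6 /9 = 2 /3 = 0.67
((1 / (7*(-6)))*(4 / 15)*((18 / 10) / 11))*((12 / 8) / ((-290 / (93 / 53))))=279 / 29587250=0.00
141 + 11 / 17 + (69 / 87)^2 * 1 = 2034121 / 14297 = 142.28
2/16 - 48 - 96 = -1151/8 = -143.88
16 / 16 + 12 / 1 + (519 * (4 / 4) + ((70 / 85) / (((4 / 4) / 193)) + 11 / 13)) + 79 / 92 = 14082879 / 20332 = 692.65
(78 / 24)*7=22.75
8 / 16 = 1 / 2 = 0.50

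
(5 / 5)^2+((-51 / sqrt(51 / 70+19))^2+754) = 886.84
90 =90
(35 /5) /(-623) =-1 /89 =-0.01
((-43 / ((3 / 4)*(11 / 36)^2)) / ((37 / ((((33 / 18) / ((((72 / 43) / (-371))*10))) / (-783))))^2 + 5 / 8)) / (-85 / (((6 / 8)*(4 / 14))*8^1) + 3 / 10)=1815382552467456 / 74108207131478451653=0.00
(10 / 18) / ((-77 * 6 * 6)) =-5 / 24948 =-0.00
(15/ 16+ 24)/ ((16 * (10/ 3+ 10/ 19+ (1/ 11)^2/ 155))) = 0.40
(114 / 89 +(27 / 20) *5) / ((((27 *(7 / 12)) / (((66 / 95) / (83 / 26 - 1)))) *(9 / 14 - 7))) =-1090232 / 42892215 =-0.03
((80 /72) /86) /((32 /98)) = 245 /6192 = 0.04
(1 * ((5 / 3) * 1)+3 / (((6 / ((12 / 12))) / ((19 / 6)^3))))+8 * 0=7579 / 432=17.54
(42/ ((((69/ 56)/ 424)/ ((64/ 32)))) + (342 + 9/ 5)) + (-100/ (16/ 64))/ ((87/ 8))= 292273639/ 10005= 29212.76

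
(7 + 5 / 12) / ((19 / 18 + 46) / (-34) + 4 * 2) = 4539 / 4049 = 1.12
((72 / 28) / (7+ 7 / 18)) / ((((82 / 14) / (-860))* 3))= -92880 / 5453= -17.03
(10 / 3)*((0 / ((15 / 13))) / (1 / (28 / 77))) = 0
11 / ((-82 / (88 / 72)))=-121 / 738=-0.16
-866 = -866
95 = 95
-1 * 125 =-125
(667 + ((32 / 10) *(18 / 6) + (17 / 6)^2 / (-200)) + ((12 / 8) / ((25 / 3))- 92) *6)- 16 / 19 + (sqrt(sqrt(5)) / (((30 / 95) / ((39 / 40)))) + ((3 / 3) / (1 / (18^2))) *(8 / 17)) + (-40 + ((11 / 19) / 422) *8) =247 *5^(1 / 4) / 80 + 116433341671 / 490701600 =241.90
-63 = -63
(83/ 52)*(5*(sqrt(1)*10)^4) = 1037500/ 13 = 79807.69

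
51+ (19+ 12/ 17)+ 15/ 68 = 4823/ 68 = 70.93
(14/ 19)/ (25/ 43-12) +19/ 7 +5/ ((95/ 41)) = 313954/ 65303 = 4.81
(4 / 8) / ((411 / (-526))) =-263 / 411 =-0.64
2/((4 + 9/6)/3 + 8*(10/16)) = 12/41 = 0.29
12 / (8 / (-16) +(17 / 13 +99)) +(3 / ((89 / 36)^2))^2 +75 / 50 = 1.86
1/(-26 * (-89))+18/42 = 6949/16198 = 0.43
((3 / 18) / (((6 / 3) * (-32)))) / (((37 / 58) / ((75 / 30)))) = -145 / 14208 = -0.01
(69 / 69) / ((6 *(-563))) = -1 / 3378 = -0.00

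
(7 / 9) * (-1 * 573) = -1337 / 3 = -445.67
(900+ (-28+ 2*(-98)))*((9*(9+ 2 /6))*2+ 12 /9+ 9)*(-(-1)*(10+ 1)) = 3978260 /3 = 1326086.67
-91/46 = -1.98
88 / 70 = 44 / 35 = 1.26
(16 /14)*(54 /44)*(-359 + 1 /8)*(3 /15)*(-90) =63423 /7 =9060.43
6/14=3/7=0.43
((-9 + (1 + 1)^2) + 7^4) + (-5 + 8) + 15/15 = 2400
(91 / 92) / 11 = 91 / 1012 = 0.09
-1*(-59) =59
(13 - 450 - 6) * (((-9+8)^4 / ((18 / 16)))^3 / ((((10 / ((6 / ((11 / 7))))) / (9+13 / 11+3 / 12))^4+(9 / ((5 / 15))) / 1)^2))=-23184727779576133028361936121357824 / 54338941807967256923551343019959449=-0.43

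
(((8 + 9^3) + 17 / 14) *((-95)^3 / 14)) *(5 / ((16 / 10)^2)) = -1107621328125 / 12544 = -88298894.14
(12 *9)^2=11664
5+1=6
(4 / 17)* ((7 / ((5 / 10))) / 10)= 28 / 85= 0.33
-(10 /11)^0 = -1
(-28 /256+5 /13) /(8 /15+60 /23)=79005 /901888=0.09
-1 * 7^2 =-49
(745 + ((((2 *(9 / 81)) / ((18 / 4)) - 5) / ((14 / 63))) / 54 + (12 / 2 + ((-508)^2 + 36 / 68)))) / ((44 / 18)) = 4276660991 / 40392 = 105878.91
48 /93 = 16 /31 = 0.52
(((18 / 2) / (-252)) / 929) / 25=-1 / 650300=-0.00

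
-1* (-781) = 781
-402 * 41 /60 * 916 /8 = -629063 /20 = -31453.15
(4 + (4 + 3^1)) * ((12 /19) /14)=66 /133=0.50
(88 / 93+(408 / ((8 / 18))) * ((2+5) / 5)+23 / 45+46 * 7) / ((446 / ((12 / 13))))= 4488154 / 1348035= 3.33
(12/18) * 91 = 182/3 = 60.67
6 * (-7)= -42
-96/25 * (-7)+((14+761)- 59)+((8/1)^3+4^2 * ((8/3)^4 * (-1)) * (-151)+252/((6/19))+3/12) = 1006223953/8100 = 124225.18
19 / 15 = 1.27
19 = 19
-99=-99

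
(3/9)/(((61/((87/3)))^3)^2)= 0.00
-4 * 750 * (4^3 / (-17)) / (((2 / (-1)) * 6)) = -16000 / 17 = -941.18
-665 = -665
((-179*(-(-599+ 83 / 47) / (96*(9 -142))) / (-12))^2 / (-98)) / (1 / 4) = -128805621025 / 6482073765888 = -0.02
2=2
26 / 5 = 5.20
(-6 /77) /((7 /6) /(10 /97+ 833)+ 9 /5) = -14545980 /336273553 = -0.04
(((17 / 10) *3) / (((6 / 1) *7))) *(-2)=-17 / 70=-0.24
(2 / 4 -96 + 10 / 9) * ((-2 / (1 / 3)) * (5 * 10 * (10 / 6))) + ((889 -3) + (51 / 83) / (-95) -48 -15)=3407557486 / 70965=48017.44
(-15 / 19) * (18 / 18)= -15 / 19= -0.79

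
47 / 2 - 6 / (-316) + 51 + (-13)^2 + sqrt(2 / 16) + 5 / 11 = sqrt(2) / 4 + 212013 / 869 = 244.33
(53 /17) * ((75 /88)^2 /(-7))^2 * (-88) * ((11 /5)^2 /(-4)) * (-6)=-201234375 /9382912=-21.45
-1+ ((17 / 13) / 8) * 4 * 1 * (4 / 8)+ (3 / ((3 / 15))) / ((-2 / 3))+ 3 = -1049 / 52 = -20.17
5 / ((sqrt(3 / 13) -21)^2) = 845 / (273 -sqrt(39))^2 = 0.01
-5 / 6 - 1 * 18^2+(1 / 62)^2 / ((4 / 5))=-14983897 / 46128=-324.83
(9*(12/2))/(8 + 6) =27/7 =3.86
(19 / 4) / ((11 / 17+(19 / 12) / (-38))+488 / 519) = 335274 / 109099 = 3.07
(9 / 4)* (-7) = -63 / 4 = -15.75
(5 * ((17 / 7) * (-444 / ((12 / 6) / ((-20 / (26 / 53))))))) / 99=3333700 / 3003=1110.12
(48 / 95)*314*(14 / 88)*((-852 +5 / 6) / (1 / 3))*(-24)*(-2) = -3232853568 / 1045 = -3093639.78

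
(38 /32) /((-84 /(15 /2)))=-0.11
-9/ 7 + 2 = 5/ 7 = 0.71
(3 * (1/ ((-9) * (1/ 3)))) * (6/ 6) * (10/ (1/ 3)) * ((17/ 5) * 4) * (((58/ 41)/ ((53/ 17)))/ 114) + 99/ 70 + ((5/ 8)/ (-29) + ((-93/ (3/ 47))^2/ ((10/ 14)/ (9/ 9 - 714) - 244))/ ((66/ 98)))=-174052346618764737709/ 13472943101836680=-12918.66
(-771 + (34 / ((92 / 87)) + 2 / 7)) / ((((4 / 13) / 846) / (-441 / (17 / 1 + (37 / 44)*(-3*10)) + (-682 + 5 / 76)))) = 11303370466322805 / 8858864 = 1275939044.37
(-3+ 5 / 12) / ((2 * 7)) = -31 / 168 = -0.18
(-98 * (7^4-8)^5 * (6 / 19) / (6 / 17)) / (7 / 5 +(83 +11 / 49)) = -32029825639319477926810 / 393927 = -81309038576486196.50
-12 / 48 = -1 / 4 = -0.25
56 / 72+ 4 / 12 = 1.11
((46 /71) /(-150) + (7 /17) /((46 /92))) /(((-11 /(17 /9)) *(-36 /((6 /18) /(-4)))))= -0.00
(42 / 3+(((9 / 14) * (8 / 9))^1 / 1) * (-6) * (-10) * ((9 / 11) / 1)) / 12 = 1619 / 462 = 3.50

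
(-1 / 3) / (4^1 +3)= -1 / 21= -0.05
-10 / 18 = -0.56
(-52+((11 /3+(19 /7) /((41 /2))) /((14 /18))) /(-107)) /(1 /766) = -8569922974 /214963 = -39866.97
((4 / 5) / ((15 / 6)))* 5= 8 / 5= 1.60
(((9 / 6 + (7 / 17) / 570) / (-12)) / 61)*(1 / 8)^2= -7271 / 226978560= -0.00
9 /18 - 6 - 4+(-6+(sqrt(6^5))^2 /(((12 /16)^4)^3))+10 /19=20399850253 /83106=245467.84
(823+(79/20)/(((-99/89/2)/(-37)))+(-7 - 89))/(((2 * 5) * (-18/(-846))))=46054219/9900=4651.94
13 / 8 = 1.62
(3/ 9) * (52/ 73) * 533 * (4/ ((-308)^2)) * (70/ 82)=845/ 185493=0.00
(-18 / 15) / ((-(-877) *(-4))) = 3 / 8770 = 0.00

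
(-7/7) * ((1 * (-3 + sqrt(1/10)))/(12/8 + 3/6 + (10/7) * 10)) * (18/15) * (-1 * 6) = -126/95 + 21 * sqrt(10)/475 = -1.19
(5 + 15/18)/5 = 7/6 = 1.17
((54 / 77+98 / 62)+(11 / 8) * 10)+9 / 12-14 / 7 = 70569 / 4774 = 14.78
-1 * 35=-35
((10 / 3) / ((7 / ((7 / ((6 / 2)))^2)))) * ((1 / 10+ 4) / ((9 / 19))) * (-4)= -21812 / 243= -89.76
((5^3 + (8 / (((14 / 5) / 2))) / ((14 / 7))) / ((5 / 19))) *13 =44213 / 7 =6316.14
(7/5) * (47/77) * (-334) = -285.42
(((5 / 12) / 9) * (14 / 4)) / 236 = 35 / 50976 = 0.00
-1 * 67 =-67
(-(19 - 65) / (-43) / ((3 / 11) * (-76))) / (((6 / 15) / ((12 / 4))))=1265 / 3268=0.39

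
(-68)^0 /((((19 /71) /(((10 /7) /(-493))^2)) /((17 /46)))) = 3550 /306141661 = 0.00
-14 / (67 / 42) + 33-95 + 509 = 29361 / 67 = 438.22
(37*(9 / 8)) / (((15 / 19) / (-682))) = -35958.45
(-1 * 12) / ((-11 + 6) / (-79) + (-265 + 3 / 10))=9480 / 209063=0.05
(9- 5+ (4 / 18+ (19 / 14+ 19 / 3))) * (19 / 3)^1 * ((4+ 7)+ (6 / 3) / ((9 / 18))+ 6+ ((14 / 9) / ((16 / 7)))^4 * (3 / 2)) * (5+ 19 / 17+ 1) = 188314432182745 / 16446799872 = 11449.91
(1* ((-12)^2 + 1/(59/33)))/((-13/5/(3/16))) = -127935/12272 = -10.42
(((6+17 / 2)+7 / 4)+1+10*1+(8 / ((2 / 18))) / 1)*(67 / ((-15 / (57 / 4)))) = -505381 / 80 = -6317.26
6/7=0.86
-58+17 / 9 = -505 / 9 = -56.11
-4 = -4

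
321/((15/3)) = 321/5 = 64.20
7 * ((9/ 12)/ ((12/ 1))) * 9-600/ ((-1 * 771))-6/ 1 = -5281/ 4112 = -1.28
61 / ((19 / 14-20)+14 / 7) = -854 / 233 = -3.67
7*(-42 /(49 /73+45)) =-10731 /1667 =-6.44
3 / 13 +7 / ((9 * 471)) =12808 / 55107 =0.23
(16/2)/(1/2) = 16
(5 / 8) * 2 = 5 / 4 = 1.25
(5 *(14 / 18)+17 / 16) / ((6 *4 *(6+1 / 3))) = 713 / 21888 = 0.03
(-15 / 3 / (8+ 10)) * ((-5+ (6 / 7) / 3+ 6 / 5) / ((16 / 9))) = 0.55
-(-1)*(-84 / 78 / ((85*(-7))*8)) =0.00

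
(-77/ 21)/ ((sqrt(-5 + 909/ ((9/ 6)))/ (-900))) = 3300*sqrt(601)/ 601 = 134.61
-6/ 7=-0.86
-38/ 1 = -38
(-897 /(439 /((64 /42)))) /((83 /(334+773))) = -10591776 /255059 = -41.53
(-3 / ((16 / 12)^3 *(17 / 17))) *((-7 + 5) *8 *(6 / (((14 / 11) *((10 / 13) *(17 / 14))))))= 34749 / 340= 102.20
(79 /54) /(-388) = -79 /20952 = -0.00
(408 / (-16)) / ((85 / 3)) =-9 / 10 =-0.90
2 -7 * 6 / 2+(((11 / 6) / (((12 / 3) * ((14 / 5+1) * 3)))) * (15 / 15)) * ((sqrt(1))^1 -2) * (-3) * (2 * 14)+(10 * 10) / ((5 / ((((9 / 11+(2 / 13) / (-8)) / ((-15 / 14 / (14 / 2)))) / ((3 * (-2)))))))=86885 / 48906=1.78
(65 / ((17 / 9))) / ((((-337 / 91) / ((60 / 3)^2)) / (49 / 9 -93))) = 1864408000 / 5729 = 325433.41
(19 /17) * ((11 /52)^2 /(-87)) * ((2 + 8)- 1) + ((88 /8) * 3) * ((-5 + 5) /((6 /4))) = -6897 /1333072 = -0.01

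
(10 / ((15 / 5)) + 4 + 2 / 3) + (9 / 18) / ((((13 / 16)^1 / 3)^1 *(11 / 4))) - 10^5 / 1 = -14298760 / 143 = -99991.33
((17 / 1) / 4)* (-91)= -1547 / 4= -386.75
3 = 3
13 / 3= 4.33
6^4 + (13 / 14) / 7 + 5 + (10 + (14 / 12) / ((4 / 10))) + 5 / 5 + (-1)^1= 772661 / 588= 1314.05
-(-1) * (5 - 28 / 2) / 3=-3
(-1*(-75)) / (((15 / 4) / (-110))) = -2200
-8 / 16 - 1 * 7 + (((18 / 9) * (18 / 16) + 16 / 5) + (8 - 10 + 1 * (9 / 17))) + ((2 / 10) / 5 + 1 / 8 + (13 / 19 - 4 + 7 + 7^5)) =1085753429 / 64600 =16807.33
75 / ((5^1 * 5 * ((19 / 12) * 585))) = 4 / 1235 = 0.00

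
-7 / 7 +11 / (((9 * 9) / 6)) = -5 / 27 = -0.19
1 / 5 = 0.20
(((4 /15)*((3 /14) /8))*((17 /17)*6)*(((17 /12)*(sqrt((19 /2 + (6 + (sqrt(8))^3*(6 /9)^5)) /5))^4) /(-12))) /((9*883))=-1000335097 /157672167408000 - 8432*sqrt(2) /5069192625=-0.00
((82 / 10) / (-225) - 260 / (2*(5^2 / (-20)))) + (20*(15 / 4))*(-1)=32584 / 1125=28.96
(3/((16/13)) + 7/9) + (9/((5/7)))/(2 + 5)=3611/720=5.02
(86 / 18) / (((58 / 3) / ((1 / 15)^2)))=43 / 39150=0.00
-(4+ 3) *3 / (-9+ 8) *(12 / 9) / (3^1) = 28 / 3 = 9.33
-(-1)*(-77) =-77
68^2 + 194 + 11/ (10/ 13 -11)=640651/ 133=4816.92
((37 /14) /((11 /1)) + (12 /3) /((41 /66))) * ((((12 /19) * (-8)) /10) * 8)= -8097216 /299915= -27.00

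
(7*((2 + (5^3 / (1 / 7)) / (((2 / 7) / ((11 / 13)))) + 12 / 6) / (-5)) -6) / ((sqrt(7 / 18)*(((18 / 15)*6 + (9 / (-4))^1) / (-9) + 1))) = -315422*sqrt(14) / 91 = -12969.24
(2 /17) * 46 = 5.41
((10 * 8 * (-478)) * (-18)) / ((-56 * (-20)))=4302 / 7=614.57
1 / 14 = 0.07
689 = 689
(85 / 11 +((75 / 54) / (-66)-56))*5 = -286865 / 1188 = -241.47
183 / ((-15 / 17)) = -1037 / 5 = -207.40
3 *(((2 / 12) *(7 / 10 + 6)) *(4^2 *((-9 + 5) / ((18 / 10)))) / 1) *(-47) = 50384 / 9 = 5598.22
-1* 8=-8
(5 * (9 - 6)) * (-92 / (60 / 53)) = -1219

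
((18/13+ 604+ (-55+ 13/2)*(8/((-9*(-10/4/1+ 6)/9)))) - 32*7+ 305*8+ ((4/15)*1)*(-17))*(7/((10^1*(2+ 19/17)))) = 33968737/51675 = 657.35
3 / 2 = 1.50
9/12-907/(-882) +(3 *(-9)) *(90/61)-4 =-4525579/107604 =-42.06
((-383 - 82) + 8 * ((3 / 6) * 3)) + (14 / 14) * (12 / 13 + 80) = -4837 / 13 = -372.08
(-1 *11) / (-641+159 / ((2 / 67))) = -22 / 9371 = -0.00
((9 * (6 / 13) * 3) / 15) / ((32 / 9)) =243 / 1040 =0.23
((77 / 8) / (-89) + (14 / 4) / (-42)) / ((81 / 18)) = -409 / 9612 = -0.04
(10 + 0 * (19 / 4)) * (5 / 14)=25 / 7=3.57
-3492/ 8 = -873/ 2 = -436.50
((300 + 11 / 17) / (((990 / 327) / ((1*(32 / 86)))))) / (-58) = -0.64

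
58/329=0.18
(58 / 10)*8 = 232 / 5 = 46.40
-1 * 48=-48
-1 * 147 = -147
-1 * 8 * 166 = -1328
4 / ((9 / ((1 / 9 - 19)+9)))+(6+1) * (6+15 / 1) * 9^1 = 106807 / 81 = 1318.60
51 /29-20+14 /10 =-16.84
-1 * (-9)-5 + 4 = 8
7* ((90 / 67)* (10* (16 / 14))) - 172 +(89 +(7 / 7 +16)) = 2778 / 67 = 41.46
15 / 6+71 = 73.50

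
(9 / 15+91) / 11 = 458 / 55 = 8.33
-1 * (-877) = 877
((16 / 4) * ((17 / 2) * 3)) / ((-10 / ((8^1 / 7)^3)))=-26112 / 1715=-15.23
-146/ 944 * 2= -73/ 236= -0.31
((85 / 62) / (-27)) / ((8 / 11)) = -935 / 13392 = -0.07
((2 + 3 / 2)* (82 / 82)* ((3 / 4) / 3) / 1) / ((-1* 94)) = -7 / 752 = -0.01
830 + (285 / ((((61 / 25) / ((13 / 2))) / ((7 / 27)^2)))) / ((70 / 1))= 49255585 / 59292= 830.73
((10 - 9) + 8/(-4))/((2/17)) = -17/2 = -8.50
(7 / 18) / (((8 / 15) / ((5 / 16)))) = 175 / 768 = 0.23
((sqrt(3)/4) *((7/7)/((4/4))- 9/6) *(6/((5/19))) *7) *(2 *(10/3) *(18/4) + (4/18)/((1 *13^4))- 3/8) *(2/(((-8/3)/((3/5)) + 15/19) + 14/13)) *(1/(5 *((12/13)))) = 13995129953 *sqrt(3)/140878400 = 172.07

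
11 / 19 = 0.58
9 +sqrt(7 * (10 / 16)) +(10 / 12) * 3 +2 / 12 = sqrt(70) / 4 +35 / 3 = 13.76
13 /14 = 0.93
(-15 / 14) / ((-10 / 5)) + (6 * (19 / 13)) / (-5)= -2217 / 1820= -1.22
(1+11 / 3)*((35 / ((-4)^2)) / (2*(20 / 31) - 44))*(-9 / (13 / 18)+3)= 311395 / 137696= 2.26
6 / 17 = 0.35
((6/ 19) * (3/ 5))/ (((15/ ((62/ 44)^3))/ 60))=268119/ 126445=2.12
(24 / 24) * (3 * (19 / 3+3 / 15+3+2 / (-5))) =137 / 5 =27.40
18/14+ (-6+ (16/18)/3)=-835/189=-4.42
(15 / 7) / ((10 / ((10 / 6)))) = 5 / 14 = 0.36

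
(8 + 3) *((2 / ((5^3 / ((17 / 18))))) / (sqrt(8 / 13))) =187 *sqrt(26) / 4500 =0.21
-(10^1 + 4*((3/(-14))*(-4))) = -94/7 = -13.43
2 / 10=1 / 5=0.20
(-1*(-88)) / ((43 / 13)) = 1144 / 43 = 26.60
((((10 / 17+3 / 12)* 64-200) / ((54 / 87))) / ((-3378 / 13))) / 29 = 8086 / 258417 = 0.03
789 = 789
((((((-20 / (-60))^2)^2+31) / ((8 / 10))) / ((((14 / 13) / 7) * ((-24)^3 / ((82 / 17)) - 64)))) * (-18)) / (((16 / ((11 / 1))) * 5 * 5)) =920491 / 21623040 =0.04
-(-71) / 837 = 71 / 837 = 0.08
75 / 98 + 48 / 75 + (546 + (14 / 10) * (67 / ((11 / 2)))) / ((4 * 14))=308843 / 26950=11.46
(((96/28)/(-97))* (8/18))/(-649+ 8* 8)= 32/1191645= 0.00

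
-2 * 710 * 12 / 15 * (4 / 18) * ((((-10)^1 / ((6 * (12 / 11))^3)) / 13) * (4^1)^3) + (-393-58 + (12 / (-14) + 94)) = -187198685 / 597051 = -313.54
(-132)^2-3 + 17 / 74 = 1289171 / 74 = 17421.23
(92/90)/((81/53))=2438/3645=0.67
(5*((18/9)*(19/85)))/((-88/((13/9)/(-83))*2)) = 247/1117512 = 0.00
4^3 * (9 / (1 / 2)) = 1152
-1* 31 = -31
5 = 5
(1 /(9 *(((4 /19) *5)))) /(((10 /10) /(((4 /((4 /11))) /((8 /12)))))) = 1.74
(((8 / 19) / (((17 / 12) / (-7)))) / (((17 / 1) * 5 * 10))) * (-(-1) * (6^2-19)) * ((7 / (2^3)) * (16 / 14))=-336 / 8075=-0.04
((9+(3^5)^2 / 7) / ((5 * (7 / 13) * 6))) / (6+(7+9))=64038 / 2695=23.76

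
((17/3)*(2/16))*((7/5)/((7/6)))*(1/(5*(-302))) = -17/30200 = -0.00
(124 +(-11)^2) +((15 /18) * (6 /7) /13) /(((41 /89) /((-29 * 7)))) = 117680 /533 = 220.79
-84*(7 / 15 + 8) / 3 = -237.07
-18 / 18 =-1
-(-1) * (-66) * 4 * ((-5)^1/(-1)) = -1320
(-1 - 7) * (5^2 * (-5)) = 1000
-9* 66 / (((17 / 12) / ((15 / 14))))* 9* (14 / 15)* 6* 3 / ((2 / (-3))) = 1732104 / 17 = 101888.47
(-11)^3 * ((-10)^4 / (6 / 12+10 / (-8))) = 17746666.67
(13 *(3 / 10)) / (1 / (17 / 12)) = 221 / 40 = 5.52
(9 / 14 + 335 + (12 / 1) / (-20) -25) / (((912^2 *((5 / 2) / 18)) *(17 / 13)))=0.00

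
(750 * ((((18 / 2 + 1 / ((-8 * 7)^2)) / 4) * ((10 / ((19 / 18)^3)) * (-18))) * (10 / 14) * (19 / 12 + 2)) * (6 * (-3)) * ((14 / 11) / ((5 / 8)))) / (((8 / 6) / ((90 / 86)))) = 140624270859375 / 7394002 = 19018695.27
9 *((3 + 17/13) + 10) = 1674/13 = 128.77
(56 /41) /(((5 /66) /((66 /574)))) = 17424 /8405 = 2.07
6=6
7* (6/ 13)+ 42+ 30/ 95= 11250/ 247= 45.55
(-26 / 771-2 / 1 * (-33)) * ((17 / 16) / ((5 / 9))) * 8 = 259386 / 257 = 1009.28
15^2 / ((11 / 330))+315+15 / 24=56525 / 8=7065.62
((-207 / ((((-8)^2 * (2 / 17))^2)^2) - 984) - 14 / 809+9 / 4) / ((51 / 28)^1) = -1492531463474513 / 2768844619776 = -539.04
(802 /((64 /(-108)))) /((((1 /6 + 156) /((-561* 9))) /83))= 13611715227 /3748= 3631727.65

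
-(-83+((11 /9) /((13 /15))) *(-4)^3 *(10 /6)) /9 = 27311 /1053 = 25.94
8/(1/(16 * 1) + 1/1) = 128/17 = 7.53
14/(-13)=-14/13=-1.08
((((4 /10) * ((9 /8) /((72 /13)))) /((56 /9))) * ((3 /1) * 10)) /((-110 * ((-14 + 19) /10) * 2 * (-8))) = 0.00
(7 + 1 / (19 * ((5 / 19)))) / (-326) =-18 / 815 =-0.02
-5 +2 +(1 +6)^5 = 16804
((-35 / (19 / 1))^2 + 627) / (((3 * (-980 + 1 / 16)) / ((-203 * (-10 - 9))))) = -827.07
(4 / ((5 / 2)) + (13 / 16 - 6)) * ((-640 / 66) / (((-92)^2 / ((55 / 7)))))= 205 / 6348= 0.03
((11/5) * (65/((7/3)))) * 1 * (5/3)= 715/7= 102.14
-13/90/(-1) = 13/90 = 0.14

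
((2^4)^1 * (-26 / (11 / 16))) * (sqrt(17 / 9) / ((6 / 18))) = -6656 * sqrt(17) / 11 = -2494.85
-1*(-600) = 600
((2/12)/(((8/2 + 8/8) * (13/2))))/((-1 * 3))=-1/585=-0.00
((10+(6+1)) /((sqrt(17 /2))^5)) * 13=1.05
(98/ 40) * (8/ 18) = 49/ 45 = 1.09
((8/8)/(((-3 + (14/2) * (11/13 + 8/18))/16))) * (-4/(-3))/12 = 104/353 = 0.29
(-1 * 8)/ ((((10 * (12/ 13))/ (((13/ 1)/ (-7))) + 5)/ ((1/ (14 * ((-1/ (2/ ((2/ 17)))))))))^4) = -68130645548641/ 3001250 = -22700756.53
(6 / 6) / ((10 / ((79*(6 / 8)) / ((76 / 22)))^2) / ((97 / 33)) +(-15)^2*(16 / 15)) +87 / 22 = 208794286131 / 52742985680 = 3.96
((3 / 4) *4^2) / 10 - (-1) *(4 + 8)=66 / 5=13.20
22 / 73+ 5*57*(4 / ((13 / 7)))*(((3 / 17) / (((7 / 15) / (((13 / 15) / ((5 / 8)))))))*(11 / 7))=4396634 / 8687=506.12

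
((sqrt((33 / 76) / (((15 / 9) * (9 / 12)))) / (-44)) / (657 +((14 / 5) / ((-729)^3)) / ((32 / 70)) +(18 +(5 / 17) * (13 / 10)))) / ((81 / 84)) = -13660159464 * sqrt(3135) / 37186687358760775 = -0.00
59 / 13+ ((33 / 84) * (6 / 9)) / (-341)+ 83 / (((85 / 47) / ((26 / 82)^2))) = 22133069519 / 2418471510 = 9.15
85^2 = 7225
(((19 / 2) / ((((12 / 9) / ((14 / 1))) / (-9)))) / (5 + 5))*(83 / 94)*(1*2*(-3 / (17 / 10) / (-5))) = -894159 / 15980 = -55.95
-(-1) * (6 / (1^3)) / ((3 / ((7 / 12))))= 7 / 6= 1.17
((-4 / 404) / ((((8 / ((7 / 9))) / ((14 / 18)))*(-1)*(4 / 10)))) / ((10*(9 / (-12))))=-49 / 196344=-0.00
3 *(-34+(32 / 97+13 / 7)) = -64803 / 679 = -95.44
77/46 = 1.67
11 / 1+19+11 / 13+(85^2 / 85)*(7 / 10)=2349 / 26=90.35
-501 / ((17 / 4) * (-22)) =1002 / 187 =5.36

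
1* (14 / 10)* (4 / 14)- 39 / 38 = -119 / 190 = -0.63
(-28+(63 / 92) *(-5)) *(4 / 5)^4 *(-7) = 1295168 / 14375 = 90.10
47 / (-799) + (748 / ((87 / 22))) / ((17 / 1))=16369 / 1479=11.07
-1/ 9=-0.11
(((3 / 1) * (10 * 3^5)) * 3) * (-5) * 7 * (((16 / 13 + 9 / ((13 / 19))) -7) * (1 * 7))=-514382400 / 13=-39567876.92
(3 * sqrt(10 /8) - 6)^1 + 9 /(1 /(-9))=-87 + 3 * sqrt(5) /2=-83.65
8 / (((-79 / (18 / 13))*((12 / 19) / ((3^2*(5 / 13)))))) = -10260 / 13351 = -0.77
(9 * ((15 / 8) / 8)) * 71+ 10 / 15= 28883 / 192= 150.43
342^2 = 116964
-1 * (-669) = 669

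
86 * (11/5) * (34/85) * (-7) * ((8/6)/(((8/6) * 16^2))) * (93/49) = -43989/11200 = -3.93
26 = 26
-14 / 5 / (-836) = 7 / 2090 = 0.00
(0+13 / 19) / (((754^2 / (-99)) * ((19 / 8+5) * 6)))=-33 / 12255893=-0.00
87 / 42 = 29 / 14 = 2.07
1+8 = 9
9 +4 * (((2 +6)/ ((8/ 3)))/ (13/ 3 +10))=9.84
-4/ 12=-1/ 3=-0.33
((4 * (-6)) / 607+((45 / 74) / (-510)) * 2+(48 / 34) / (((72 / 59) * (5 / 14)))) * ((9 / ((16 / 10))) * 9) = 988795971 / 6108848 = 161.86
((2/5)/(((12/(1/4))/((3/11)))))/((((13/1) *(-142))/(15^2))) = -45/162448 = -0.00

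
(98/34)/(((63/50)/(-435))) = -50750/51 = -995.10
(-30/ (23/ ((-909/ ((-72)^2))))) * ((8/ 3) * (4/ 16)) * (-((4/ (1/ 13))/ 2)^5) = -375005930/ 207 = -1811622.85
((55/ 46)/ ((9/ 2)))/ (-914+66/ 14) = -77/ 263511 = -0.00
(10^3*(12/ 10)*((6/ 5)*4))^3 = 191102976000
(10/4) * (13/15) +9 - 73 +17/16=-2917/48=-60.77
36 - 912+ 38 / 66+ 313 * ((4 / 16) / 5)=-567451 / 660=-859.77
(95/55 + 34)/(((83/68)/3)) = 87.81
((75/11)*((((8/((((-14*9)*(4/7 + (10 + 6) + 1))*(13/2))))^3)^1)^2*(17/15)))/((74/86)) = 958136320/3615265929230194821830821287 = 0.00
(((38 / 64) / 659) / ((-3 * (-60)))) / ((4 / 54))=57 / 843520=0.00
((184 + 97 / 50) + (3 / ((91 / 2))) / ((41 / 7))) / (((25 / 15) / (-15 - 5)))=-29733606 / 13325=-2231.42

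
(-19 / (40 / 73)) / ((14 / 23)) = -31901 / 560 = -56.97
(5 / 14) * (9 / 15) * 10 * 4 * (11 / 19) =660 / 133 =4.96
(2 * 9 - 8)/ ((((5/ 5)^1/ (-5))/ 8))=-400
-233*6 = -1398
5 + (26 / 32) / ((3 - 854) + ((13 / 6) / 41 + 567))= 2792441 / 558808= 5.00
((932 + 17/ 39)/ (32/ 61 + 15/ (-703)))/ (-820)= -44555437/ 19718868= -2.26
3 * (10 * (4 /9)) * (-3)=-40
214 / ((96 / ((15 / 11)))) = 535 / 176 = 3.04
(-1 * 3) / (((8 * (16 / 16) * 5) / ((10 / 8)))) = -3 / 32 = -0.09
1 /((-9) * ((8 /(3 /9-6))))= 17 /216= 0.08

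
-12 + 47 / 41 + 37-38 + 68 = 2302 / 41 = 56.15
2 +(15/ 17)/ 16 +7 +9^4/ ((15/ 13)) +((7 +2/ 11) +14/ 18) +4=5707.21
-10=-10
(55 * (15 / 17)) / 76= 825 / 1292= 0.64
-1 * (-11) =11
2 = 2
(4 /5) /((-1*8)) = -1 /10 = -0.10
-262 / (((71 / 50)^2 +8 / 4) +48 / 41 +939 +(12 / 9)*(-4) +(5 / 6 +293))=-26855000 / 126350431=-0.21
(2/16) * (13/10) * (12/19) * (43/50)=1677/19000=0.09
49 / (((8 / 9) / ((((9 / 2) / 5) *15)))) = 11907 / 16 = 744.19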